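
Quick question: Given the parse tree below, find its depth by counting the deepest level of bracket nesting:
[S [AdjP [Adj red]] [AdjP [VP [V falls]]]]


Count bracket nesting levels:
'[' at pos 0: depth = 1
'[' at pos 3: depth = 2
'[' at pos 9: depth = 3
'[' at pos 20: depth = 2
'[' at pos 26: depth = 3
'[' at pos 30: depth = 4
Maximum depth reached: 4

4


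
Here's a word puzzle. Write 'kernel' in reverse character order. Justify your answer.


Reverse 'kernel' character by character: 'lenrek'.

lenrek


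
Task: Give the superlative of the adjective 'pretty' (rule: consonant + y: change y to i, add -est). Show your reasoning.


Apply superlative formation (consonant + y: change y to i, add -est): 'pretty' -> 'prettiest'.

prettiest


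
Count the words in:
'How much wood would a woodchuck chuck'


Split into words: How | much | wood | would | a | woodchuck | chuck = 7 words.

7


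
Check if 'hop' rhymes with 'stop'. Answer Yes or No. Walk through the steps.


Rime (stressed vowel + following sounds) of 'hop': -op = /ɒp/
Rime of 'stop': -op = /ɒp/
/ɒp/ and /ɒp/ are the same ending sound, so the words rhyme.

Yes


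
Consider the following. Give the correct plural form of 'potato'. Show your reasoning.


Apply rule: Add -es (consonant + o). 'potato' becomes 'potatoes'.

potatoes


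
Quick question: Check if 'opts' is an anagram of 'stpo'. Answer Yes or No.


Sorted letters of 'opts': 'opst'
Sorted letters of 'stpo': 'opst'
They match.

Yes


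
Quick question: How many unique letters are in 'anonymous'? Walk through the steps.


Unique letters in 'anonymous': {a, m, n, o, s, u, y} = 7 distinct letters.

7


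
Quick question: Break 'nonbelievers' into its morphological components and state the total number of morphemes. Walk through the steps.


Step 1: Identify prefix: 'non' (meaning: not)
Step 2: Identify root: 'believe'
Step 3: Identify suffix(es): 'er, s'
Decomposition: non- (prefix: not) + believe (root) + -er (suffix: one who) + -s (plural)
Total morphemes: 4

4 morphemes (non- (prefix: not) + believe (root) + -er (suffix: one who) + -s (plural))


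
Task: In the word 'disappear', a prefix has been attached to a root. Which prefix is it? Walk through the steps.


The word 'disappear' = 'dis' (prefix) + 'appear' (root). The prefix is 'dis'.

dis


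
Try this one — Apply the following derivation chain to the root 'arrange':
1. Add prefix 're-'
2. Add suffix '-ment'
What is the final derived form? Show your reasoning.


Step 1: Add prefix 're-' to 'arrange' = 'rearrange'
Step 2: Add suffix '-ment' to 'rearrange' = 'rearrangement'

rearrangement


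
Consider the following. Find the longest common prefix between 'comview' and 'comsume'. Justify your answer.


Compare from the start: 3 characters match: 'com'. Mismatch at position 4: 'v' vs 's'.

com


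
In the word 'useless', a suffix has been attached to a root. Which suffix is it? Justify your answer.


The word 'useless' = 'use' (root) + '-less' (suffix). The suffix is '-less'.

less


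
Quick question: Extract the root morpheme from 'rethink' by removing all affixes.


Remove prefix 're' from 'rethink' to get root 'think'.

think


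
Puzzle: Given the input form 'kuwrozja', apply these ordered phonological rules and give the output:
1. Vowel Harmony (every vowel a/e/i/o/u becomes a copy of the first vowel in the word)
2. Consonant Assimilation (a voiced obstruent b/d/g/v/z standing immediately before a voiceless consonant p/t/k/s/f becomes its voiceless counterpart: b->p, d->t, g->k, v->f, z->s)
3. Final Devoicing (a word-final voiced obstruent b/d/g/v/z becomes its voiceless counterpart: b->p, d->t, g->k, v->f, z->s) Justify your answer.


Starting form: 'kuwrozja'
Rule 1: Vowel Harmony: all vowels become 'u' (matching first vowel). 'kuwrozja' -> 'kuwruzju'
Rule 2: Consonant Assimilation: no voiced obstruent (b/d/g/v/z) stands immediately before a voiceless consonant (p/t/k/s/f). No change.
Rule 3: Final Devoicing: the word ends in the vowel 'u', not a consonant. No change.
Final form: 'kuwruzju'

kuwruzju


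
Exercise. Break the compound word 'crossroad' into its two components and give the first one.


Split 'crossroad' into 'cross' + 'road'. The first part is 'cross'.

cross


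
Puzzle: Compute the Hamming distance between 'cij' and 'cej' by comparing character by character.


Alignment:
Position 1: 'c' vs 'c' = match
Position 2: 'i' vs 'e' = DIFFER
Position 3: 'j' vs 'j' = match
Total differences: 1

1


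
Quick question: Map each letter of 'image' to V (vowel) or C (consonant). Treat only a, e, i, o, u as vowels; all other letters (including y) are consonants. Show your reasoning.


Letter mapping: i = V, m = C, a = V, g = C, e = V.

VCVCV


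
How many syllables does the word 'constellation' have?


Break 'constellation' into syllables: con-stel-la-tion -> con | stel | la | tion = 4 syllables

4 syllables


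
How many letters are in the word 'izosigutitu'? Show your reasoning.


Spell out 'izosigutitu' and number each letter: i(1), z(2), o(3), s(4), i(5), g(6), u(7), t(8), i(9), t(10), u(11). Total: 11 letters.

11


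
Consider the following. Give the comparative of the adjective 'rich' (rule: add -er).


Apply comparative formation (add -er): 'rich' -> 'richer'.

richer


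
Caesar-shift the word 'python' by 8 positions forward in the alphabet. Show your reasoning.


Shift each letter by 8: p -> x, y -> g, t -> b, h -> p, o -> w, n -> v. Result: 'xgbpwv'.

xgbpwv


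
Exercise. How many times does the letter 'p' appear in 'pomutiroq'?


Letter 'p' in 'pomutiroq': found at position(s) 1 = 1 occurrence(s).

1


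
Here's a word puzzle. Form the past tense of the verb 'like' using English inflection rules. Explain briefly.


Apply rule: Add -d (word ends in -e). 'like' becomes 'liked'.

liked


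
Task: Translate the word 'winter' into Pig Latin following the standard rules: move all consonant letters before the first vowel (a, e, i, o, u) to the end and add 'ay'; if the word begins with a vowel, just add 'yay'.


'winter': move consonant cluster 'w' to end and add 'ay': 'interway'.

interway


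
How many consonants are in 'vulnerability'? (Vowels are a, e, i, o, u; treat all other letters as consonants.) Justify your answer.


Consonants in 'vulnerability': v, l, n, r, b, l, t, y = 8 consonants.

8


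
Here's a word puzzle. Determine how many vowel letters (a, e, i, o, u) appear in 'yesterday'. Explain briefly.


Vowels in 'yesterday': e, e, a = 3 vowels.

3


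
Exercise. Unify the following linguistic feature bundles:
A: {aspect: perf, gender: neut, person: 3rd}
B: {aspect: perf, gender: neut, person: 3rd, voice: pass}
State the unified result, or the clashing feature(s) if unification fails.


Compare features:
aspect: A=perf vs B=perf -> unified: perf
gender: A=neut vs B=neut -> unified: neut
person: A=3rd vs B=3rd -> unified: 3rd
voice: A=_ vs B=pass -> unified: pass
No clashes found.

Unified: {aspect: perf, gender: neut, person: 3rd, voice: pass}


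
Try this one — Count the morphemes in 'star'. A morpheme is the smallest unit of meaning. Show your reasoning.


Decomposition: star (free morpheme) = 1 morpheme(s)

1 morphemes


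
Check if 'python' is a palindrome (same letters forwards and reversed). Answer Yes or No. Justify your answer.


Forward: 'python'
Reversed: 'nohtyp'
They differ.

No


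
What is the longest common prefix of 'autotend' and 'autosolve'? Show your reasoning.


Compare from the start: 4 characters match: 'auto'. Mismatch at position 5: 't' vs 's'.

auto


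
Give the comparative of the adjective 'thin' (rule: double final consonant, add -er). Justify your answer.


Apply comparative formation (double final consonant, add -er): 'thin' -> 'thinner'.

thinner


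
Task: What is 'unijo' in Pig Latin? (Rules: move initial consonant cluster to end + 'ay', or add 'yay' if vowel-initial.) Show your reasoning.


'unijo' starts with a vowel, so add 'yay': 'unijoyay'.

unijoyay


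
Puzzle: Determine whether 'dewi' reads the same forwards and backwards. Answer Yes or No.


Forward: 'dewi'
Reversed: 'iwed'
They differ.

No


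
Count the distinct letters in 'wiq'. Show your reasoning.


Unique letters in 'wiq': {i, q, w} = 3 distinct letters.

3


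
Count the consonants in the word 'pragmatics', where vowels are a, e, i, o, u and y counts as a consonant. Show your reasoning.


Consonants in 'pragmatics': p, r, g, m, t, c, s = 7 consonants.

7


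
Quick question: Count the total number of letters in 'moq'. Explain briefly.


Spell out 'moq' and number each letter: m(1), o(2), q(3). Total: 3 letters.

3


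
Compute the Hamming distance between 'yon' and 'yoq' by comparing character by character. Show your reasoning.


Alignment:
Position 1: 'y' vs 'y' = match
Position 2: 'o' vs 'o' = match
Position 3: 'n' vs 'q' = DIFFER
Total differences: 1

1


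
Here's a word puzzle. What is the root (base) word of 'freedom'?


Remove suffix '-dom' from 'freedom' to get root 'free'.

free


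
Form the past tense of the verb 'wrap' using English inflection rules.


Apply rule: Double final consonant and add -ed. 'wrap' becomes 'wrapped'.

wrapped


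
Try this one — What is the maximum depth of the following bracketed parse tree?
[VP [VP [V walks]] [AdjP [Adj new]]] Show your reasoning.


Count bracket nesting levels:
'[' at pos 0: depth = 1
'[' at pos 4: depth = 2
'[' at pos 8: depth = 3
'[' at pos 19: depth = 2
'[' at pos 25: depth = 3
Maximum depth reached: 3

3


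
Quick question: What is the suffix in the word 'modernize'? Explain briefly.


The word 'modernize' = 'modern' (root) + '-ize' (suffix). The suffix is '-ize'.

ize


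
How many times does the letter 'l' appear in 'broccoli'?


Letter 'l' in 'broccoli': found at position(s) 7 = 1 occurrence(s).

1


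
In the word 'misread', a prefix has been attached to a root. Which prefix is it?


The word 'misread' = 'mis' (prefix) + 'read' (root). The prefix is 'mis'.

mis


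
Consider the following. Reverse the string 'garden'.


Reverse 'garden' character by character: 'nedrag'.

nedrag


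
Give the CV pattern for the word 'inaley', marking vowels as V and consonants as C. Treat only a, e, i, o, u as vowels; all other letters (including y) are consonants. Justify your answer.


Letter mapping: i = V, n = C, a = V, l = C, e = V, y = C.

VCVCVC


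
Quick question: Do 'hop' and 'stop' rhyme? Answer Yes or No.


Rime (stressed vowel + following sounds) of 'hop': -op = /ɒp/
Rime of 'stop': -op = /ɒp/
/ɒp/ and /ɒp/ are the same ending sound, so the words rhyme.

Yes


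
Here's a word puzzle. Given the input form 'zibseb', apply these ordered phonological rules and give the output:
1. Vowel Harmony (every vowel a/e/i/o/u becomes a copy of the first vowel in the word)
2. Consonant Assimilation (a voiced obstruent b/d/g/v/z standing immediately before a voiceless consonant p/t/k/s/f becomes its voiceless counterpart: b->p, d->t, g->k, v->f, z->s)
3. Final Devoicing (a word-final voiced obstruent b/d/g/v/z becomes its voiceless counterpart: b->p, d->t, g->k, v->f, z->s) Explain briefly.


Starting form: 'zibseb'
Rule 1: Vowel Harmony: all vowels become 'i' (matching first vowel). 'zibseb' -> 'zibsib'
Rule 2: Consonant Assimilation: voiced obstruent before voiceless consonant becomes voiceless ('bs' -> 'ps'). 'zibsib' -> 'zipsib'
Rule 3: Final Devoicing: word-final voiced obstruent 'b' becomes voiceless 'p'. 'zipsib' -> 'zipsip'
Final form: 'zipsip'

zipsip


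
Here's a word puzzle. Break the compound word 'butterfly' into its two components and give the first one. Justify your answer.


Split 'butterfly' into 'butter' + 'fly'. The first part is 'butter'.

butter


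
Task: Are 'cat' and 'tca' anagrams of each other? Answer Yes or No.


Sorted letters of 'cat': 'act'
Sorted letters of 'tca': 'act'
They match.

Yes


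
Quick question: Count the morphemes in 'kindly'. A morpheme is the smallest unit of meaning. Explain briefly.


Decomposition: kind (root) + -ly (suffix) = 2 morpheme(s)

2 morphemes


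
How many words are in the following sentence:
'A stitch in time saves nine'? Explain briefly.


Split into words: A | stitch | in | time | saves | nine = 6 words.

6


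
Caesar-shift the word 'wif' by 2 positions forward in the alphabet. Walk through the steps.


Shift each letter by 2: w -> y, i -> k, f -> h. Result: 'ykh'.

ykh


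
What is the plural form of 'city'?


Apply rule: Change -y to -ies (consonant + y). 'city' becomes 'cities'.

cities


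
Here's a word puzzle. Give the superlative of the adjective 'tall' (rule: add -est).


Apply superlative formation (add -est): 'tall' -> 'tallest'.

tallest


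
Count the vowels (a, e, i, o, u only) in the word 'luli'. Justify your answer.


Vowels in 'luli': u, i = 2 vowels.

2


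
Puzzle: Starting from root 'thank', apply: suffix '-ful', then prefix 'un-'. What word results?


Step 1: Add suffix '-ful' to 'thank' = 'thankful'
Step 2: Add prefix 'un-' to 'thankful' = 'unthankful'

unthankful


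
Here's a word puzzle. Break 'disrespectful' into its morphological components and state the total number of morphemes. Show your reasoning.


Step 1: Identify prefix: 'dis' (meaning: not/apart)
Step 2: Identify root: 'respect'
Step 3: Identify suffix(es): 'ful'
Decomposition: dis- (prefix: not/apart) + respect (root) + -ful (suffix: full of)
Total morphemes: 3

3 morphemes (dis- (prefix: not/apart) + respect (root) + -ful (suffix: full of))


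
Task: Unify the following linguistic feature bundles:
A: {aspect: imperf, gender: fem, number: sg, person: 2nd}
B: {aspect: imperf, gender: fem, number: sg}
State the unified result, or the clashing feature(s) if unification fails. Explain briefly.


Compare features:
aspect: A=imperf vs B=imperf -> unified: imperf
gender: A=fem vs B=fem -> unified: fem
number: A=sg vs B=sg -> unified: sg
person: A=2nd vs B=_ -> unified: 2nd
No clashes found.

Unified: {aspect: imperf, gender: fem, number: sg, person: 2nd}


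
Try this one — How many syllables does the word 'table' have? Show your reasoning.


Break 'table' into syllables: ta-ble -> ta | ble = 2 syllables

2 syllables


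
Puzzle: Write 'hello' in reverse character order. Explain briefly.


Reverse 'hello' character by character: 'olleh'.

olleh


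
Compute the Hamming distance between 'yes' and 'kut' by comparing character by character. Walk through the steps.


Alignment:
Position 1: 'y' vs 'k' = DIFFER
Position 2: 'e' vs 'u' = DIFFER
Position 3: 's' vs 't' = DIFFER
Total differences: 3

3


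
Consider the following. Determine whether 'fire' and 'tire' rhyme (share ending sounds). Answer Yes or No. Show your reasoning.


Rime (stressed vowel + following sounds) of 'fire': -ire = /aɪər/
Rime of 'tire': -ire = /aɪər/
/aɪər/ and /aɪər/ are the same ending sound, so the words rhyme.

Yes


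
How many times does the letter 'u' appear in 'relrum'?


Letter 'u' in 'relrum': found at position(s) 5 = 1 occurrence(s).

1


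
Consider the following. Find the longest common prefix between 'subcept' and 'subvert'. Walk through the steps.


Compare from the start: 3 characters match: 'sub'. Mismatch at position 4: 'c' vs 'v'.

sub


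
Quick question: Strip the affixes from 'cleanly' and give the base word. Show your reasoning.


Remove suffix '-ly' from 'cleanly' to get root 'clean'.

clean


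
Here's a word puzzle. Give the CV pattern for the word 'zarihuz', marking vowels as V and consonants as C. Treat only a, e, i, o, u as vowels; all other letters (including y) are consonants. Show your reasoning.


Letter mapping: z = C, a = V, r = C, i = V, h = C, u = V, z = C.

CVCVCVC


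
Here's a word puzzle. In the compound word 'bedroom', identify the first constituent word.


Split 'bedroom' into 'bed' + 'room'. The first part is 'bed'.

bed


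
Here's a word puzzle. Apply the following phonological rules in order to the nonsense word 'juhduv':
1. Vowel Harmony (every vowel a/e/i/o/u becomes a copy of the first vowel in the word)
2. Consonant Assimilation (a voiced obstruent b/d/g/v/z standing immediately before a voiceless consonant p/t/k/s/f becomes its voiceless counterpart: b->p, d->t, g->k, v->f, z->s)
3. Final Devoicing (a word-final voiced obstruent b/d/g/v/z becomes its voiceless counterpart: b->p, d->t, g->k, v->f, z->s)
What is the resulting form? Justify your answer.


Starting form: 'juhduv'
Rule 1: Vowel Harmony: all vowels already match. No change.
Rule 2: Consonant Assimilation: no voiced obstruent (b/d/g/v/z) stands immediately before a voiceless consonant (p/t/k/s/f). No change.
Rule 3: Final Devoicing: word-final voiced obstruent 'v' becomes voiceless 'f'. 'juhduv' -> 'juhduf'
Final form: 'juhduf'

juhduf


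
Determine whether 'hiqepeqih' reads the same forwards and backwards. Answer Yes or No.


Forward: 'hiqepeqih'
Reversed: 'hiqepeqih'
They are identical.

Yes


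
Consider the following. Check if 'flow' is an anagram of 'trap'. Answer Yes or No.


Sorted letters of 'flow': 'flow'
Sorted letters of 'trap': 'aprt'
They do not match.

No


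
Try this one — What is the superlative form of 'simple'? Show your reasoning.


Apply superlative formation (ends in e: add -st): 'simple' -> 'simplest'.

simplest


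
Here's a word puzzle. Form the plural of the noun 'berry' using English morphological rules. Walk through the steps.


Apply rule: Change -y to -ies (consonant + y). 'berry' becomes 'berries'.

berries


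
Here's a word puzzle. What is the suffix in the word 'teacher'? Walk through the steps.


The word 'teacher' = 'teach' (root) + '-er' (suffix). The suffix is '-er'.

er


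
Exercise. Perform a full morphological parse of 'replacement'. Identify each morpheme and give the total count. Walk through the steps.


Step 1: Identify prefix: 're' (meaning: again)
Step 2: Identify root: 'place'
Step 3: Identify suffix(es): 'ment'
Decomposition: re- (prefix: again) + place (root) + -ment (suffix: action/result)
Total morphemes: 3

3 morphemes (re- (prefix: again) + place (root) + -ment (suffix: action/result))


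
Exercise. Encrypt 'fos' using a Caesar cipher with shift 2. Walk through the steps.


Shift each letter by 2: f -> h, o -> q, s -> u. Result: 'hqu'.

hqu


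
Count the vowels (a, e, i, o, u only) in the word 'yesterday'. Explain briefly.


Vowels in 'yesterday': e, e, a = 3 vowels.

3


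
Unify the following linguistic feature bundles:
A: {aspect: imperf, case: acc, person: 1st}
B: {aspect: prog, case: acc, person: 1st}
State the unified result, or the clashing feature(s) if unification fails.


Compare features:
aspect: A=imperf vs B=prog -> CLASH
case: A=acc vs B=acc -> unified: acc
person: A=1st vs B=1st -> unified: 1st
Clash detected on feature 'aspect' (imperf vs prog); unification fails.

CLASH on 'aspect' (imperf vs prog)


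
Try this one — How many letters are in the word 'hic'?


Spell out 'hic' and number each letter: h(1), i(2), c(3). Total: 3 letters.

3


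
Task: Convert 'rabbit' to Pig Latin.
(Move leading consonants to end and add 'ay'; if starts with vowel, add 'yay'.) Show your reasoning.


'rabbit': move consonant cluster 'r' to end and add 'ay': 'abbitray'.

abbitray


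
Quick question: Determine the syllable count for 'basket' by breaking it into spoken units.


Break 'basket' into syllables: bas-ket -> bas | ket = 2 syllables

2 syllables


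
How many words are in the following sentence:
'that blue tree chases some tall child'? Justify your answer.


Split into words: that | blue | tree | chases | some | tall | child = 7 words.

7


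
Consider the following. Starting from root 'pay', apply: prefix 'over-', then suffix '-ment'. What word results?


Step 1: Add prefix 'over-' to 'pay' = 'overpay'
Step 2: Add suffix '-ment' to 'overpay' = 'overpayment'

overpayment


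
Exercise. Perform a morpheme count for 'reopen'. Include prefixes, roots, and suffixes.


Decomposition: re- (prefix) + open (root) = 2 morpheme(s)

2 morphemes


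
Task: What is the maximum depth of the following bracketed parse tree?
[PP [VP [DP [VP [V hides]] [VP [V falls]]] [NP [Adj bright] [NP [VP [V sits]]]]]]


Count bracket nesting levels:
'[' at pos 0: depth = 1
'[' at pos 4: depth = 2
'[' at pos 8: depth = 3
'[' at pos 12: depth = 4
'[' at pos 16: depth = 5
'[' at pos 27: depth = 4
'[' at pos 31: depth = 5
'[' at pos 43: depth = 3
'[' at pos 47: depth = 4
'[' at pos 60: depth = 4
'[' at pos 64: depth = 5
'[' at pos 68: depth = 6
Maximum depth reached: 6

6


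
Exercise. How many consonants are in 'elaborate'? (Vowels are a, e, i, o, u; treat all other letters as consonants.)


Consonants in 'elaborate': l, b, r, t = 4 consonants.

4


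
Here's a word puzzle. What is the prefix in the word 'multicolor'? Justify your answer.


The word 'multicolor' = 'multi' (prefix) + 'color' (root). The prefix is 'multi'.

multi


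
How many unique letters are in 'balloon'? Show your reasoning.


Unique letters in 'balloon': {a, b, l, n, o} = 5 distinct letters.

5


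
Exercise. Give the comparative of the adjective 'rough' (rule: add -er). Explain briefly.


Apply comparative formation (add -er): 'rough' -> 'rougher'.

rougher


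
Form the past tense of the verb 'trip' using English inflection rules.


Apply rule: Double final consonant and add -ed. 'trip' becomes 'tripped'.

tripped


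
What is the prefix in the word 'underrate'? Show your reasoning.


The word 'underrate' = 'under' (prefix) + 'rate' (root). The prefix is 'under'.

under


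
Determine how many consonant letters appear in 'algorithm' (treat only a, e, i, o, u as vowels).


Consonants in 'algorithm': l, g, r, t, h, m = 6 consonants.

6


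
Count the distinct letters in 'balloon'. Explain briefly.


Unique letters in 'balloon': {a, b, l, n, o} = 5 distinct letters.

5


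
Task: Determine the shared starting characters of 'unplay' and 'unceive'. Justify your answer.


Compare from the start: 2 characters match: 'un'. Mismatch at position 3: 'p' vs 'c'.

un


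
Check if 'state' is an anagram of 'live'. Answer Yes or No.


Sorted letters of 'state': 'aestt'
Sorted letters of 'live': 'eilv'
They do not match.

No


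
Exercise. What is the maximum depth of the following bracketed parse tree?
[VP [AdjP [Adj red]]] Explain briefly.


Count bracket nesting levels:
'[' at pos 0: depth = 1
'[' at pos 4: depth = 2
'[' at pos 10: depth = 3
Maximum depth reached: 3

3


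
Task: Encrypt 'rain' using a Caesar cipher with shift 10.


Shift each letter by 10: r -> b, a -> k, i -> s, n -> x. Result: 'bksx'.

bksx


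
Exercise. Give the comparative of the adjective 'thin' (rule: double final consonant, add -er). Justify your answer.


Apply comparative formation (double final consonant, add -er): 'thin' -> 'thinner'.

thinner


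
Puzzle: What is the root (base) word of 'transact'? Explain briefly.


Remove prefix 'trans' from 'transact' to get root 'act'.

act


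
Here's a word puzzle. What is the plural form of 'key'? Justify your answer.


Apply rule: Add -s. 'key' becomes 'keys'.

keys


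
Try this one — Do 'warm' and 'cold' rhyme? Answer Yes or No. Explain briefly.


Rime (stressed vowel + following sounds) of 'warm': -arm = /ɔːrm/
Rime of 'cold': -old = /oʊld/
/ɔːrm/ and /oʊld/ are different ending sounds, so the words do not rhyme.

No


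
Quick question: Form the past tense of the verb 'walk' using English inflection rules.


Apply rule: Add -ed. 'walk' becomes 'walked'.

walked


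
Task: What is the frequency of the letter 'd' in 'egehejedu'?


Letter 'd' in 'egehejedu': found at position(s) 8 = 1 occurrence(s).

1


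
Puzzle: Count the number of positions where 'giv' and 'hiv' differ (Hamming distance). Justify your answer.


Alignment:
Position 1: 'g' vs 'h' = DIFFER
Position 2: 'i' vs 'i' = match
Position 3: 'v' vs 'v' = match
Total differences: 1

1


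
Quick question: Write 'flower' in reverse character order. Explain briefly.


Reverse 'flower' character by character: 'rewolf'.

rewolf


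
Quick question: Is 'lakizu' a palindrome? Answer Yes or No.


Forward: 'lakizu'
Reversed: 'uzikal'
They differ.

No


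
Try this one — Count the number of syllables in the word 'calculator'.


Break 'calculator' into syllables: cal-cu-la-tor -> cal | cu | la | tor = 4 syllables

4 syllables


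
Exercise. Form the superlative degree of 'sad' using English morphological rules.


Apply superlative formation (double final consonant, add -est): 'sad' -> 'saddest'.

saddest


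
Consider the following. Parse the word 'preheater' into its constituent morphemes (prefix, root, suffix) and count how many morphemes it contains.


Step 1: Identify prefix: 'pre' (meaning: before)
Step 2: Identify root: 'heat'
Step 3: Identify suffix(es): 'er'
Decomposition: pre- (prefix: before) + heat (root) + -er (suffix: one who)
Total morphemes: 3

3 morphemes (pre- (prefix: before) + heat (root) + -er (suffix: one who))


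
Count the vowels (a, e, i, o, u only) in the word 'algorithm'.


Vowels in 'algorithm': a, o, i = 3 vowels.

3


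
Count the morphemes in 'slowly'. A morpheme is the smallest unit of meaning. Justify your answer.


Decomposition: slow (root) + -ly (suffix) = 2 morpheme(s)

2 morphemes


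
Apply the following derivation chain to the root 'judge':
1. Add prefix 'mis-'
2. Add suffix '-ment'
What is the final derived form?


Step 1: Add prefix 'mis-' to 'judge' = 'misjudge'
Step 2: Add suffix '-ment' to 'misjudge' = 'misjudgment'

misjudgment


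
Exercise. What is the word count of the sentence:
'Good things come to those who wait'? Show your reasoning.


Split into words: Good | things | come | to | those | who | wait = 7 words.

7


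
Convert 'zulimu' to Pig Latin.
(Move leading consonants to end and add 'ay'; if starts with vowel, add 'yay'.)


'zulimu': move consonant cluster 'z' to end and add 'ay': 'ulimuzay'.

ulimuzay


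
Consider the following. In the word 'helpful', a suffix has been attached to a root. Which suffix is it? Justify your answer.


The word 'helpful' = 'help' (root) + '-ful' (suffix). The suffix is '-ful'.

ful


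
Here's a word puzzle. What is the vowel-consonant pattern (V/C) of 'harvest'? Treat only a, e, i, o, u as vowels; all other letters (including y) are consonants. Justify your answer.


Letter mapping: h = C, a = V, r = C, v = C, e = V, s = C, t = C.

CVCCVCC


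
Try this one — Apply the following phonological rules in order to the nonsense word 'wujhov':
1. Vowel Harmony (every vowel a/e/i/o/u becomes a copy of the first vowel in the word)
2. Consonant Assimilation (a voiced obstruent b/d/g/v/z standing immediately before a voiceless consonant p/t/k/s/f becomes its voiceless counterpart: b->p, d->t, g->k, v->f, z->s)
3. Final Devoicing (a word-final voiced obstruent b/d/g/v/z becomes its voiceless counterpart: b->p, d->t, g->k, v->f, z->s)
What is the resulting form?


Starting form: 'wujhov'
Rule 1: Vowel Harmony: all vowels become 'u' (matching first vowel). 'wujhov' -> 'wujhuv'
Rule 2: Consonant Assimilation: no voiced obstruent (b/d/g/v/z) stands immediately before a voiceless consonant (p/t/k/s/f). No change.
Rule 3: Final Devoicing: word-final voiced obstruent 'v' becomes voiceless 'f'. 'wujhuv' -> 'wujhuf'
Final form: 'wujhuf'

wujhuf


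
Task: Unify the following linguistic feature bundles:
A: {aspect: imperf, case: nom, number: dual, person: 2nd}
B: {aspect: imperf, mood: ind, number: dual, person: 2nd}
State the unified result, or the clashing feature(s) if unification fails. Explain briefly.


Compare features:
aspect: A=imperf vs B=imperf -> unified: imperf
case: A=nom vs B=_ -> unified: nom
mood: A=_ vs B=ind -> unified: ind
number: A=dual vs B=dual -> unified: dual
person: A=2nd vs B=2nd -> unified: 2nd
No clashes found.

Unified: {aspect: imperf, case: nom, mood: ind, number: dual, person: 2nd}


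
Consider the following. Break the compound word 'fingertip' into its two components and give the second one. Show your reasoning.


Split 'fingertip' into 'finger' + 'tip'. The second part is 'tip'.

tip


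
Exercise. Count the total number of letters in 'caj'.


Spell out 'caj' and number each letter: c(1), a(2), j(3). Total: 3 letters.

3


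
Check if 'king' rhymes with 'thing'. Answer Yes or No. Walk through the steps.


Rime (stressed vowel + following sounds) of 'king': -ing = /ɪŋ/
Rime of 'thing': -ing = /ɪŋ/
/ɪŋ/ and /ɪŋ/ are the same ending sound, so the words rhyme.

Yes


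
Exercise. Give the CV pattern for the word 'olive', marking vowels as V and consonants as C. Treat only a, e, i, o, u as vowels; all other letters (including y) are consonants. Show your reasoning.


Letter mapping: o = V, l = C, i = V, v = C, e = V.

VCVCV


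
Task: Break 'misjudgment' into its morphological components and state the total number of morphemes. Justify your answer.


Step 1: Identify prefix: 'mis' (meaning: wrongly)
Step 2: Identify root: 'judge'
Step 3: Identify suffix(es): 'ment'
Decomposition: mis- (prefix: wrongly) + judge (root) + -ment (suffix: action/result)
Total morphemes: 3

3 morphemes (mis- (prefix: wrongly) + judge (root) + -ment (suffix: action/result))


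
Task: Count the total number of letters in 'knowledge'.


Spell out 'knowledge' and number each letter: k(1), n(2), o(3), w(4), l(5), e(6), d(7), g(8), e(9). Total: 9 letters.

9


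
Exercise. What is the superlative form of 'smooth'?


Apply superlative formation (add -est): 'smooth' -> 'smoothest'.

smoothest


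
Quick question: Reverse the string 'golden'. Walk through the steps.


Reverse 'golden' character by character: 'nedlog'.

nedlog


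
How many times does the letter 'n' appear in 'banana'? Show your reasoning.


Letter 'n' in 'banana': found at position(s) 3, 5 = 2 occurrence(s).

2


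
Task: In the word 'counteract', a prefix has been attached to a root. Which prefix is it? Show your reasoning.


The word 'counteract' = 'counter' (prefix) + 'act' (root). The prefix is 'counter'.

counter


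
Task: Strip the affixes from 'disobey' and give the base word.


Remove prefix 'dis' from 'disobey' to get root 'obey'.

obey


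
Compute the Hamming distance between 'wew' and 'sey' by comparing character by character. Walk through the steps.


Alignment:
Position 1: 'w' vs 's' = DIFFER
Position 2: 'e' vs 'e' = match
Position 3: 'w' vs 'y' = DIFFER
Total differences: 2

2


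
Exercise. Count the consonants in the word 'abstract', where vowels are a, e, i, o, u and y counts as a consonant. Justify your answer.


Consonants in 'abstract': b, s, t, r, c, t = 6 consonants.

6


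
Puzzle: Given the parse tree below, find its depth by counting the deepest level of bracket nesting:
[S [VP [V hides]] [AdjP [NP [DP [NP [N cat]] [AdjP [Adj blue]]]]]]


Count bracket nesting levels:
'[' at pos 0: depth = 1
'[' at pos 3: depth = 2
'[' at pos 7: depth = 3
'[' at pos 18: depth = 2
'[' at pos 24: depth = 3
'[' at pos 28: depth = 4
'[' at pos 32: depth = 5
'[' at pos 36: depth = 6
'[' at pos 45: depth = 5
'[' at pos 51: depth = 6
Maximum depth reached: 6

6


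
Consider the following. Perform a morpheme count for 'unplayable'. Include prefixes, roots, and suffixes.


Decomposition: un- (prefix) + play (root) + -able (suffix) = 3 morpheme(s)

3 morphemes


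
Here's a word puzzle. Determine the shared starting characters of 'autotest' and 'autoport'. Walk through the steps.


Compare from the start: 4 characters match: 'auto'. Mismatch at position 5: 't' vs 'p'.

auto


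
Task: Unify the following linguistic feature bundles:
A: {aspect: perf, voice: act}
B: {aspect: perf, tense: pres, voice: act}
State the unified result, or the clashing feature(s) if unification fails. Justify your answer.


Compare features:
aspect: A=perf vs B=perf -> unified: perf
tense: A=_ vs B=pres -> unified: pres
voice: A=act vs B=act -> unified: act
No clashes found.

Unified: {aspect: perf, tense: pres, voice: act}


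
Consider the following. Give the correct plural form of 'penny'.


Apply rule: Change -y to -ies (consonant + y). 'penny' becomes 'pennies'.

pennies


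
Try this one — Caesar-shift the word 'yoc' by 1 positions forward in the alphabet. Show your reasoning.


Shift each letter by 1: y -> z, o -> p, c -> d. Result: 'zpd'.

zpd


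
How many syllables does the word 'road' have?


Break 'road' into syllables: road -> road = 1 syllable

1 syllable


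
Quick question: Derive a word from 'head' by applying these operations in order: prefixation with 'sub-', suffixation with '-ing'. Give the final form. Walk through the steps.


Step 1: Add prefix 'sub-' to 'head' = 'subhead'
Step 2: Add suffix '-ing' to 'subhead' = 'subheading'

subheading


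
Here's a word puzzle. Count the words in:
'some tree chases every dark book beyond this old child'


Split into words: some | tree | chases | every | dark | book | beyond | this | old | child = 10 words.

10


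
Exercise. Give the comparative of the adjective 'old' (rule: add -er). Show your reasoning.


Apply comparative formation (add -er): 'old' -> 'older'.

older


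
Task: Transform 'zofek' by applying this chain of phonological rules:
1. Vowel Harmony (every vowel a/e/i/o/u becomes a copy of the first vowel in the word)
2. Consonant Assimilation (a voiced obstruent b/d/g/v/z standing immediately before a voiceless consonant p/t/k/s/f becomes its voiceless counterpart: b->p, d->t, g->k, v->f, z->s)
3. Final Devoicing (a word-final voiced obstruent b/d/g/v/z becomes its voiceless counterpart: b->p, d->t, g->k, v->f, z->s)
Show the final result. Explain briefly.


Starting form: 'zofek'
Rule 1: Vowel Harmony: all vowels become 'o' (matching first vowel). 'zofek' -> 'zofok'
Rule 2: Consonant Assimilation: no voiced obstruent (b/d/g/v/z) stands immediately before a voiceless consonant (p/t/k/s/f). No change.
Rule 3: Final Devoicing: final consonant 'k' is not one of the voiced obstruents b/d/g/v/z. No change.
Final form: 'zofok'

zofok


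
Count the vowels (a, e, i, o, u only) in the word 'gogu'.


Vowels in 'gogu': o, u = 2 vowels.

2


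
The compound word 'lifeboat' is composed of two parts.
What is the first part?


Split 'lifeboat' into 'life' + 'boat'. The first part is 'life'.

life


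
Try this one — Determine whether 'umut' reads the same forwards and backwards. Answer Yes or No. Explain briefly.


Forward: 'umut'
Reversed: 'tumu'
They differ.

No


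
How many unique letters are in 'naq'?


Unique letters in 'naq': {a, n, q} = 3 distinct letters.

3


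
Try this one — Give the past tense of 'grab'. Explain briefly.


Apply rule: Double final consonant and add -ed. 'grab' becomes 'grabbed'.

grabbed


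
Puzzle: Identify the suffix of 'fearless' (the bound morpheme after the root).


The word 'fearless' = 'fear' (root) + '-less' (suffix). The suffix is '-less'.

less


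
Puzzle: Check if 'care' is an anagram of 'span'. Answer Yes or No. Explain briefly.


Sorted letters of 'care': 'acer'
Sorted letters of 'span': 'anps'
They do not match.

No


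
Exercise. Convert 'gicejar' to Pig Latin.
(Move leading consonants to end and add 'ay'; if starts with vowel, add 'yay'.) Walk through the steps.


'gicejar': move consonant cluster 'g' to end and add 'ay': 'icejargay'.

icejargay


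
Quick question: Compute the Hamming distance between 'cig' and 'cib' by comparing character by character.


Alignment:
Position 1: 'c' vs 'c' = match
Position 2: 'i' vs 'i' = match
Position 3: 'g' vs 'b' = DIFFER
Total differences: 1

1


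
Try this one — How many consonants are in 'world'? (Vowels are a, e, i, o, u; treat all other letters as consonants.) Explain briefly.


Consonants in 'world': w, r, l, d = 4 consonants.

4


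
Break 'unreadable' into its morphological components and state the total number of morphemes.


Step 1: Identify prefix: 'un' (meaning: not/reverse)
Step 2: Identify root: 'read'
Step 3: Identify suffix(es): 'able'
Decomposition: un- (prefix: not/reverse) + read (root) + -able (suffix: capable of)
Total morphemes: 3

3 morphemes (un- (prefix: not/reverse) + read (root) + -able (suffix: capable of))


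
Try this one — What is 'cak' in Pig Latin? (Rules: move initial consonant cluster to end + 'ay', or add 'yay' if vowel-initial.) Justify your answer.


'cak': move consonant cluster 'c' to end and add 'ay': 'akcay'.

akcay


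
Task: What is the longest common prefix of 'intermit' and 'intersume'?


Compare from the start: 5 characters match: 'inter'. Mismatch at position 6: 'm' vs 's'.

inter


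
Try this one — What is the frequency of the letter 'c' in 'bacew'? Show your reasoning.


Letter 'c' in 'bacew': found at position(s) 3 = 1 occurrence(s).

1


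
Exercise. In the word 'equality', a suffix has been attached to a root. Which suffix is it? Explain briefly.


The word 'equality' = 'equal' (root) + '-ity' (suffix). The suffix is '-ity'.

ity


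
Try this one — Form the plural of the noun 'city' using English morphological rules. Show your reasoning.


Apply rule: Change -y to -ies (consonant + y). 'city' becomes 'cities'.

cities


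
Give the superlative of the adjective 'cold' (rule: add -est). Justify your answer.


Apply superlative formation (add -est): 'cold' -> 'coldest'.

coldest


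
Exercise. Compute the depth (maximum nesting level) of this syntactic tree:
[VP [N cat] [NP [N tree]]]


Count bracket nesting levels:
'[' at pos 0: depth = 1
'[' at pos 4: depth = 2
'[' at pos 12: depth = 2
'[' at pos 16: depth = 3
Maximum depth reached: 3

3


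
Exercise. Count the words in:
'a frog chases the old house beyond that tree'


Split into words: a | frog | chases | the | old | house | beyond | that | tree = 9 words.

9


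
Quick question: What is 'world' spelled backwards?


Reverse 'world' character by character: 'dlrow'.

dlrow


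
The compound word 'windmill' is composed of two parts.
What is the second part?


Split 'windmill' into 'wind' + 'mill'. The second part is 'mill'.

mill


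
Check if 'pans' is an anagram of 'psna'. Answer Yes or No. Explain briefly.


Sorted letters of 'pans': 'anps'
Sorted letters of 'psna': 'anps'
They match.

Yes


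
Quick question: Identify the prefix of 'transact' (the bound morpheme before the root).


The word 'transact' = 'trans' (prefix) + 'act' (root). The prefix is 'trans'.

trans


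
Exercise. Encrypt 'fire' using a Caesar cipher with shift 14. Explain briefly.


Shift each letter by 14: f -> t, i -> w, r -> f, e -> s. Result: 'twfs'.

twfs


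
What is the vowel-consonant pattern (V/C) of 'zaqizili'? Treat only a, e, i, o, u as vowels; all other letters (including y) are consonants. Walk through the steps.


Letter mapping: z = C, a = V, q = C, i = V, z = C, i = V, l = C, i = V.

CVCVCVCV


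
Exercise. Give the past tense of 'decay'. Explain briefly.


Apply rule: Add -ed. 'decay' becomes 'decayed'.

decayed


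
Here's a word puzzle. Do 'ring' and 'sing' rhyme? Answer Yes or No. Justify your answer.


Rime (stressed vowel + following sounds) of 'ring': -ing = /ɪŋ/
Rime of 'sing': -ing = /ɪŋ/
/ɪŋ/ and /ɪŋ/ are the same ending sound, so the words rhyme.

Yes
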